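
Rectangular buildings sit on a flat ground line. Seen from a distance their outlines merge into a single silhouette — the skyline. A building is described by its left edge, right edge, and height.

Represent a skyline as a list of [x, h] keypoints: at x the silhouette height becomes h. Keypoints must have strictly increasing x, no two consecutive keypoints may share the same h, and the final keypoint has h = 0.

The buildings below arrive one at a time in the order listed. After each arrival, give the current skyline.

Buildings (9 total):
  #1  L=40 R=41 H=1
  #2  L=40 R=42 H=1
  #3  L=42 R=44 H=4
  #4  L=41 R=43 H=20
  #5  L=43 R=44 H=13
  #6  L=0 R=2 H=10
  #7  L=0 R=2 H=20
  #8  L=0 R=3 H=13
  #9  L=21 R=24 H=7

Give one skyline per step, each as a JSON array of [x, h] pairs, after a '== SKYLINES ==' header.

== SKYLINES ==
[[40,1],[41,0]]
[[40,1],[42,0]]
[[40,1],[42,4],[44,0]]
[[40,1],[41,20],[43,4],[44,0]]
[[40,1],[41,20],[43,13],[44,0]]
[[0,10],[2,0],[40,1],[41,20],[43,13],[44,0]]
[[0,20],[2,0],[40,1],[41,20],[43,13],[44,0]]
[[0,20],[2,13],[3,0],[40,1],[41,20],[43,13],[44,0]]
[[0,20],[2,13],[3,0],[21,7],[24,0],[40,1],[41,20],[43,13],[44,0]]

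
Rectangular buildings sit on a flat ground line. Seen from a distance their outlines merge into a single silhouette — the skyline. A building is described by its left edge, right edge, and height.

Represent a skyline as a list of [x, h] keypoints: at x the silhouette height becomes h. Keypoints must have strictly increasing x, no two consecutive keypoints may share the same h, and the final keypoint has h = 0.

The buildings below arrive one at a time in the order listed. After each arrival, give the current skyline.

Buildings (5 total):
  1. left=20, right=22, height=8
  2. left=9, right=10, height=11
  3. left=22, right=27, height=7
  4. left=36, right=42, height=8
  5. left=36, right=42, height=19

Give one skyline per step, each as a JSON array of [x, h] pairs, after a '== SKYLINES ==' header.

== SKYLINES ==
[[20,8],[22,0]]
[[9,11],[10,0],[20,8],[22,0]]
[[9,11],[10,0],[20,8],[22,7],[27,0]]
[[9,11],[10,0],[20,8],[22,7],[27,0],[36,8],[42,0]]
[[9,11],[10,0],[20,8],[22,7],[27,0],[36,19],[42,0]]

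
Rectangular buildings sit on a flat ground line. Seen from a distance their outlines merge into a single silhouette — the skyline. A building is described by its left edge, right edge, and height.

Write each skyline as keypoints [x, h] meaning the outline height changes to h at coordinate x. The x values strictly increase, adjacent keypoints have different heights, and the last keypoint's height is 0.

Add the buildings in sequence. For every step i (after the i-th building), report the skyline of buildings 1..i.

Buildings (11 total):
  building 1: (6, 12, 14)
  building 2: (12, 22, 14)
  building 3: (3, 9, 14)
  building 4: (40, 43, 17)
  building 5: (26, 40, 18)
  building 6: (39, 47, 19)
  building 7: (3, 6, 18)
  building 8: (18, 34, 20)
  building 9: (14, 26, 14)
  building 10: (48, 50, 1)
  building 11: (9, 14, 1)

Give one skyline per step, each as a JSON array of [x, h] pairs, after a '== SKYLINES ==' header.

== SKYLINES ==
[[6,14],[12,0]]
[[6,14],[22,0]]
[[3,14],[22,0]]
[[3,14],[22,0],[40,17],[43,0]]
[[3,14],[22,0],[26,18],[40,17],[43,0]]
[[3,14],[22,0],[26,18],[39,19],[47,0]]
[[3,18],[6,14],[22,0],[26,18],[39,19],[47,0]]
[[3,18],[6,14],[18,20],[34,18],[39,19],[47,0]]
[[3,18],[6,14],[18,20],[34,18],[39,19],[47,0]]
[[3,18],[6,14],[18,20],[34,18],[39,19],[47,0],[48,1],[50,0]]
[[3,18],[6,14],[18,20],[34,18],[39,19],[47,0],[48,1],[50,0]]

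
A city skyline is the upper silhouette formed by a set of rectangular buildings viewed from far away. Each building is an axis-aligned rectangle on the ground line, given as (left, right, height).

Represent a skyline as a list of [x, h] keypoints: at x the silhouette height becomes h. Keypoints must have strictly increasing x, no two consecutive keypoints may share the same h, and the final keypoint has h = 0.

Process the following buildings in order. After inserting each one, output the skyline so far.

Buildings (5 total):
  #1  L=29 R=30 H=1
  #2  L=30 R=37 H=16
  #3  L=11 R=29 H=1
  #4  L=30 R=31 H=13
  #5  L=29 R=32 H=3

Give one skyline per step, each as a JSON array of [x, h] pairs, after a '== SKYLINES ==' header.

== SKYLINES ==
[[29,1],[30,0]]
[[29,1],[30,16],[37,0]]
[[11,1],[30,16],[37,0]]
[[11,1],[30,16],[37,0]]
[[11,1],[29,3],[30,16],[37,0]]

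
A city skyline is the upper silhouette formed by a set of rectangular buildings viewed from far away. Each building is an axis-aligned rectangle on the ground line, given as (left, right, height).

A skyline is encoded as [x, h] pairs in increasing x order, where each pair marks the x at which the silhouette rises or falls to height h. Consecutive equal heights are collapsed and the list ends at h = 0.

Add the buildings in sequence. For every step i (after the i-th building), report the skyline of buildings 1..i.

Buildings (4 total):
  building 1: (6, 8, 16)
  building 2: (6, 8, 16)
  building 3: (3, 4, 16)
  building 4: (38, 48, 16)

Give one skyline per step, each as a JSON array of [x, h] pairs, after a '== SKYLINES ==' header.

== SKYLINES ==
[[6,16],[8,0]]
[[6,16],[8,0]]
[[3,16],[4,0],[6,16],[8,0]]
[[3,16],[4,0],[6,16],[8,0],[38,16],[48,0]]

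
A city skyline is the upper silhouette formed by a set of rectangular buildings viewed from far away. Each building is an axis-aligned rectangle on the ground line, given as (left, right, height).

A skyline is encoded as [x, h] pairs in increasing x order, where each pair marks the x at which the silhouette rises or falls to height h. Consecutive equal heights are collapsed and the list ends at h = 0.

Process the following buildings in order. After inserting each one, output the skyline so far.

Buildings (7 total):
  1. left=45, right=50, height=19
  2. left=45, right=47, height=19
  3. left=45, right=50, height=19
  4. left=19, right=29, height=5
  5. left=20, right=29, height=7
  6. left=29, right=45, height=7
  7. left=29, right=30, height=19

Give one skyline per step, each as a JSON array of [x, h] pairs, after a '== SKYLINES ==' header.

== SKYLINES ==
[[45,19],[50,0]]
[[45,19],[50,0]]
[[45,19],[50,0]]
[[19,5],[29,0],[45,19],[50,0]]
[[19,5],[20,7],[29,0],[45,19],[50,0]]
[[19,5],[20,7],[45,19],[50,0]]
[[19,5],[20,7],[29,19],[30,7],[45,19],[50,0]]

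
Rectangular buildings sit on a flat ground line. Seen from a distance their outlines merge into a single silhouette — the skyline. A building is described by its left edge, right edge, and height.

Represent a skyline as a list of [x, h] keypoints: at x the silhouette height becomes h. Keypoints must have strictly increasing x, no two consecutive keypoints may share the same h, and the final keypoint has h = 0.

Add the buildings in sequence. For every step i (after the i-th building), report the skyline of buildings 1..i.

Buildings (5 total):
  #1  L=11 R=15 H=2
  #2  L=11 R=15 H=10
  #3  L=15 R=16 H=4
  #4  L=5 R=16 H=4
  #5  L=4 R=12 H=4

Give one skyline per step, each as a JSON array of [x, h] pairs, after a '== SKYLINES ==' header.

== SKYLINES ==
[[11,2],[15,0]]
[[11,10],[15,0]]
[[11,10],[15,4],[16,0]]
[[5,4],[11,10],[15,4],[16,0]]
[[4,4],[11,10],[15,4],[16,0]]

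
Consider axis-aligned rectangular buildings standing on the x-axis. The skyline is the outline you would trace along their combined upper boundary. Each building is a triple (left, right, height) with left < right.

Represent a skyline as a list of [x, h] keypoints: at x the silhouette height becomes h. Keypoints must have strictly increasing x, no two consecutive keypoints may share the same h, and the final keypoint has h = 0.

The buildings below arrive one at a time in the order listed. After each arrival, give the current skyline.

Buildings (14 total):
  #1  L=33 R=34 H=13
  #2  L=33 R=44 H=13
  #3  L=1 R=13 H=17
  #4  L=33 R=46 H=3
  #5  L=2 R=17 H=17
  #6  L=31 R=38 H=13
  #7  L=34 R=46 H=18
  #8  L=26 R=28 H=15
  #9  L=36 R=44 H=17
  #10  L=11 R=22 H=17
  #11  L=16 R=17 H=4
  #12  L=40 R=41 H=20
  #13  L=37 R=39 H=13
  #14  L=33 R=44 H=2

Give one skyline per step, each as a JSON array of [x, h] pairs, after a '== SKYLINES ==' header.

== SKYLINES ==
[[33,13],[34,0]]
[[33,13],[44,0]]
[[1,17],[13,0],[33,13],[44,0]]
[[1,17],[13,0],[33,13],[44,3],[46,0]]
[[1,17],[17,0],[33,13],[44,3],[46,0]]
[[1,17],[17,0],[31,13],[44,3],[46,0]]
[[1,17],[17,0],[31,13],[34,18],[46,0]]
[[1,17],[17,0],[26,15],[28,0],[31,13],[34,18],[46,0]]
[[1,17],[17,0],[26,15],[28,0],[31,13],[34,18],[46,0]]
[[1,17],[22,0],[26,15],[28,0],[31,13],[34,18],[46,0]]
[[1,17],[22,0],[26,15],[28,0],[31,13],[34,18],[46,0]]
[[1,17],[22,0],[26,15],[28,0],[31,13],[34,18],[40,20],[41,18],[46,0]]
[[1,17],[22,0],[26,15],[28,0],[31,13],[34,18],[40,20],[41,18],[46,0]]
[[1,17],[22,0],[26,15],[28,0],[31,13],[34,18],[40,20],[41,18],[46,0]]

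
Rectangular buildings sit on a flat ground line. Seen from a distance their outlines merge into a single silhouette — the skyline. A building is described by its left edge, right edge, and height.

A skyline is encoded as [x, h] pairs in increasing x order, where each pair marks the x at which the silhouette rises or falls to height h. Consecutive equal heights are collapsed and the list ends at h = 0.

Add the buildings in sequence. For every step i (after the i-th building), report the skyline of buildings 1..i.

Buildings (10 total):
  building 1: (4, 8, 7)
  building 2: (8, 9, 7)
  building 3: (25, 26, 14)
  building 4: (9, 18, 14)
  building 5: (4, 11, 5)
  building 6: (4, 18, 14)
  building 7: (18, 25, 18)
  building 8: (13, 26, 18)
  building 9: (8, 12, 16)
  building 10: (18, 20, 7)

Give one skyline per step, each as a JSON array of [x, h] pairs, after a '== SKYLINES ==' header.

== SKYLINES ==
[[4,7],[8,0]]
[[4,7],[9,0]]
[[4,7],[9,0],[25,14],[26,0]]
[[4,7],[9,14],[18,0],[25,14],[26,0]]
[[4,7],[9,14],[18,0],[25,14],[26,0]]
[[4,14],[18,0],[25,14],[26,0]]
[[4,14],[18,18],[25,14],[26,0]]
[[4,14],[13,18],[26,0]]
[[4,14],[8,16],[12,14],[13,18],[26,0]]
[[4,14],[8,16],[12,14],[13,18],[26,0]]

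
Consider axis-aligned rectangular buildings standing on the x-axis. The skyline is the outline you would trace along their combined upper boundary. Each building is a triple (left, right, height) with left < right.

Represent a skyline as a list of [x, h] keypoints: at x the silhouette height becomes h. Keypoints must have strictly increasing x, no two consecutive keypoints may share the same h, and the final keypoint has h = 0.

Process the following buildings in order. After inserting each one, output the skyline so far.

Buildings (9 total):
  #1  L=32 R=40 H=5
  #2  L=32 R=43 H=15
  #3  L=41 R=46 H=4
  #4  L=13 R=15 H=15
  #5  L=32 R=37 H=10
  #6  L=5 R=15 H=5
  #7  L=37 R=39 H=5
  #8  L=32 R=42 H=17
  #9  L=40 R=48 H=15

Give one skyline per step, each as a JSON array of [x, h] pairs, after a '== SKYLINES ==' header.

== SKYLINES ==
[[32,5],[40,0]]
[[32,15],[43,0]]
[[32,15],[43,4],[46,0]]
[[13,15],[15,0],[32,15],[43,4],[46,0]]
[[13,15],[15,0],[32,15],[43,4],[46,0]]
[[5,5],[13,15],[15,0],[32,15],[43,4],[46,0]]
[[5,5],[13,15],[15,0],[32,15],[43,4],[46,0]]
[[5,5],[13,15],[15,0],[32,17],[42,15],[43,4],[46,0]]
[[5,5],[13,15],[15,0],[32,17],[42,15],[48,0]]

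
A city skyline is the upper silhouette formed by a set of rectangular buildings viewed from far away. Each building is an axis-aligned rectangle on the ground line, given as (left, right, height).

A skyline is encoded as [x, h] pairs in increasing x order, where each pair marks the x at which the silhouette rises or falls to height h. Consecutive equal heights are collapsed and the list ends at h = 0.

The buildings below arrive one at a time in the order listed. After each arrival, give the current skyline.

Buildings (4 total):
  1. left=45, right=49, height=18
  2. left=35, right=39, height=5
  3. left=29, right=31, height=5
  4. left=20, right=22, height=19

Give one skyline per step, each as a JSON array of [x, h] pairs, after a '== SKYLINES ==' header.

== SKYLINES ==
[[45,18],[49,0]]
[[35,5],[39,0],[45,18],[49,0]]
[[29,5],[31,0],[35,5],[39,0],[45,18],[49,0]]
[[20,19],[22,0],[29,5],[31,0],[35,5],[39,0],[45,18],[49,0]]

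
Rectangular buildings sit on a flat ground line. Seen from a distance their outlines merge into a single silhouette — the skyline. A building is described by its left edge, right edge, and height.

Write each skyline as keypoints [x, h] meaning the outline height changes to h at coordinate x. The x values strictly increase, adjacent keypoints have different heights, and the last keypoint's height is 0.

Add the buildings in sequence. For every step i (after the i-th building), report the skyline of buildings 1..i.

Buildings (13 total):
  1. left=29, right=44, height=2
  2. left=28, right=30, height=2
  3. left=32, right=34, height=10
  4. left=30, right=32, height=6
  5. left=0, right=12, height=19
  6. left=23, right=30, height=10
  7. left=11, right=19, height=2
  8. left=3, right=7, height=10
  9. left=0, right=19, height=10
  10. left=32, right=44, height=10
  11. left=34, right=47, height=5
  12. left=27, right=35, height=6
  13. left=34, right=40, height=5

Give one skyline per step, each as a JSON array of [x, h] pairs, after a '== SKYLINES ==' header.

== SKYLINES ==
[[29,2],[44,0]]
[[28,2],[44,0]]
[[28,2],[32,10],[34,2],[44,0]]
[[28,2],[30,6],[32,10],[34,2],[44,0]]
[[0,19],[12,0],[28,2],[30,6],[32,10],[34,2],[44,0]]
[[0,19],[12,0],[23,10],[30,6],[32,10],[34,2],[44,0]]
[[0,19],[12,2],[19,0],[23,10],[30,6],[32,10],[34,2],[44,0]]
[[0,19],[12,2],[19,0],[23,10],[30,6],[32,10],[34,2],[44,0]]
[[0,19],[12,10],[19,0],[23,10],[30,6],[32,10],[34,2],[44,0]]
[[0,19],[12,10],[19,0],[23,10],[30,6],[32,10],[44,0]]
[[0,19],[12,10],[19,0],[23,10],[30,6],[32,10],[44,5],[47,0]]
[[0,19],[12,10],[19,0],[23,10],[30,6],[32,10],[44,5],[47,0]]
[[0,19],[12,10],[19,0],[23,10],[30,6],[32,10],[44,5],[47,0]]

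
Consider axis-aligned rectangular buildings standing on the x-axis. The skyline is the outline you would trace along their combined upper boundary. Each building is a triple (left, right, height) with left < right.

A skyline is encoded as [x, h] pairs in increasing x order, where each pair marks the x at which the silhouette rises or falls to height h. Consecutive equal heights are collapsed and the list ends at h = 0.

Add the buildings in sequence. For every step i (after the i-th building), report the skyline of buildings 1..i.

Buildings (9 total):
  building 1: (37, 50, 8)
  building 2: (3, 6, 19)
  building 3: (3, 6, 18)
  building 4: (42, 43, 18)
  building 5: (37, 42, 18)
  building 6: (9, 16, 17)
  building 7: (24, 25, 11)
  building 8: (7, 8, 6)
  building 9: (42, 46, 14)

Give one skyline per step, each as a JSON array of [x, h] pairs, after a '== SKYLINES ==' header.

== SKYLINES ==
[[37,8],[50,0]]
[[3,19],[6,0],[37,8],[50,0]]
[[3,19],[6,0],[37,8],[50,0]]
[[3,19],[6,0],[37,8],[42,18],[43,8],[50,0]]
[[3,19],[6,0],[37,18],[43,8],[50,0]]
[[3,19],[6,0],[9,17],[16,0],[37,18],[43,8],[50,0]]
[[3,19],[6,0],[9,17],[16,0],[24,11],[25,0],[37,18],[43,8],[50,0]]
[[3,19],[6,0],[7,6],[8,0],[9,17],[16,0],[24,11],[25,0],[37,18],[43,8],[50,0]]
[[3,19],[6,0],[7,6],[8,0],[9,17],[16,0],[24,11],[25,0],[37,18],[43,14],[46,8],[50,0]]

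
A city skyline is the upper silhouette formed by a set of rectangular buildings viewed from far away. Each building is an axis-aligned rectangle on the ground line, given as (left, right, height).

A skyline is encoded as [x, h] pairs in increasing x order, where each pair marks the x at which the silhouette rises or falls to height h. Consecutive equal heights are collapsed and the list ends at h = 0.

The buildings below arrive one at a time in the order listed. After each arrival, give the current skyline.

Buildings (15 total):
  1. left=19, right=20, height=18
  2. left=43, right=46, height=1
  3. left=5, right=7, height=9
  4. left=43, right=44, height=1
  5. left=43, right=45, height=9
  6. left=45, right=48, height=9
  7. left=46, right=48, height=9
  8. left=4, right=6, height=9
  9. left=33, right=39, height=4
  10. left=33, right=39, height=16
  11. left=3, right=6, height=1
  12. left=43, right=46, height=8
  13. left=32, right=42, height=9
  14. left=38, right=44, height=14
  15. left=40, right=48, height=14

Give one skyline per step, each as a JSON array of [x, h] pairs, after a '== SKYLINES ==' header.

== SKYLINES ==
[[19,18],[20,0]]
[[19,18],[20,0],[43,1],[46,0]]
[[5,9],[7,0],[19,18],[20,0],[43,1],[46,0]]
[[5,9],[7,0],[19,18],[20,0],[43,1],[46,0]]
[[5,9],[7,0],[19,18],[20,0],[43,9],[45,1],[46,0]]
[[5,9],[7,0],[19,18],[20,0],[43,9],[48,0]]
[[5,9],[7,0],[19,18],[20,0],[43,9],[48,0]]
[[4,9],[7,0],[19,18],[20,0],[43,9],[48,0]]
[[4,9],[7,0],[19,18],[20,0],[33,4],[39,0],[43,9],[48,0]]
[[4,9],[7,0],[19,18],[20,0],[33,16],[39,0],[43,9],[48,0]]
[[3,1],[4,9],[7,0],[19,18],[20,0],[33,16],[39,0],[43,9],[48,0]]
[[3,1],[4,9],[7,0],[19,18],[20,0],[33,16],[39,0],[43,9],[48,0]]
[[3,1],[4,9],[7,0],[19,18],[20,0],[32,9],[33,16],[39,9],[42,0],[43,9],[48,0]]
[[3,1],[4,9],[7,0],[19,18],[20,0],[32,9],[33,16],[39,14],[44,9],[48,0]]
[[3,1],[4,9],[7,0],[19,18],[20,0],[32,9],[33,16],[39,14],[48,0]]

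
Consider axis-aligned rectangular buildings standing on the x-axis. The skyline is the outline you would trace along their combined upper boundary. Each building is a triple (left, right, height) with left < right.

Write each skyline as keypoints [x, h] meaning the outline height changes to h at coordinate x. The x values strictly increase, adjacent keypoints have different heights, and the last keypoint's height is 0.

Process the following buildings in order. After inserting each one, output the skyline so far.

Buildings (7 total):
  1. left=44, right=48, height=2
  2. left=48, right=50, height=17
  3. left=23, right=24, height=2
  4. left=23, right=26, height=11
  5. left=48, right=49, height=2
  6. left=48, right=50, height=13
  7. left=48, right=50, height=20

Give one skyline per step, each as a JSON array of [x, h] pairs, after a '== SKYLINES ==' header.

== SKYLINES ==
[[44,2],[48,0]]
[[44,2],[48,17],[50,0]]
[[23,2],[24,0],[44,2],[48,17],[50,0]]
[[23,11],[26,0],[44,2],[48,17],[50,0]]
[[23,11],[26,0],[44,2],[48,17],[50,0]]
[[23,11],[26,0],[44,2],[48,17],[50,0]]
[[23,11],[26,0],[44,2],[48,20],[50,0]]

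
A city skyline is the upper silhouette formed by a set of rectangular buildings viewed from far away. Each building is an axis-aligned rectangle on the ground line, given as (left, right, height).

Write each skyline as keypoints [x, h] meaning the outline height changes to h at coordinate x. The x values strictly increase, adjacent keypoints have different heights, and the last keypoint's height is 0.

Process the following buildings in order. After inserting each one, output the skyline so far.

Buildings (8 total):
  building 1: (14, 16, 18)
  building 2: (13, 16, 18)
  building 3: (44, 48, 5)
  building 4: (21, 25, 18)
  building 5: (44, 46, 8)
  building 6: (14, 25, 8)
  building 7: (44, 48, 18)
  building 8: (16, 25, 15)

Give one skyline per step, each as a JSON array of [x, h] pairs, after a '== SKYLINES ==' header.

== SKYLINES ==
[[14,18],[16,0]]
[[13,18],[16,0]]
[[13,18],[16,0],[44,5],[48,0]]
[[13,18],[16,0],[21,18],[25,0],[44,5],[48,0]]
[[13,18],[16,0],[21,18],[25,0],[44,8],[46,5],[48,0]]
[[13,18],[16,8],[21,18],[25,0],[44,8],[46,5],[48,0]]
[[13,18],[16,8],[21,18],[25,0],[44,18],[48,0]]
[[13,18],[16,15],[21,18],[25,0],[44,18],[48,0]]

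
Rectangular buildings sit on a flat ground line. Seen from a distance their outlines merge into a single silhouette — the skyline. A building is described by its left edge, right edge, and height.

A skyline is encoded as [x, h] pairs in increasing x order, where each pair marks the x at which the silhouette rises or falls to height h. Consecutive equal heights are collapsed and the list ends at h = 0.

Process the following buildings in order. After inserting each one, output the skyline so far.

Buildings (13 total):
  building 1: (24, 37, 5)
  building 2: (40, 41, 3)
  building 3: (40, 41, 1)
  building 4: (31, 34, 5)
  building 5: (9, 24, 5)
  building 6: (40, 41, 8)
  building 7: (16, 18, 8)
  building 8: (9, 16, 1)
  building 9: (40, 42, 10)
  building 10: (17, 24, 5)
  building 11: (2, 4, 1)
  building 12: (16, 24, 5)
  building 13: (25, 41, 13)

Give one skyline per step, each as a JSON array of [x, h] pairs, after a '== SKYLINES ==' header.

== SKYLINES ==
[[24,5],[37,0]]
[[24,5],[37,0],[40,3],[41,0]]
[[24,5],[37,0],[40,3],[41,0]]
[[24,5],[37,0],[40,3],[41,0]]
[[9,5],[37,0],[40,3],[41,0]]
[[9,5],[37,0],[40,8],[41,0]]
[[9,5],[16,8],[18,5],[37,0],[40,8],[41,0]]
[[9,5],[16,8],[18,5],[37,0],[40,8],[41,0]]
[[9,5],[16,8],[18,5],[37,0],[40,10],[42,0]]
[[9,5],[16,8],[18,5],[37,0],[40,10],[42,0]]
[[2,1],[4,0],[9,5],[16,8],[18,5],[37,0],[40,10],[42,0]]
[[2,1],[4,0],[9,5],[16,8],[18,5],[37,0],[40,10],[42,0]]
[[2,1],[4,0],[9,5],[16,8],[18,5],[25,13],[41,10],[42,0]]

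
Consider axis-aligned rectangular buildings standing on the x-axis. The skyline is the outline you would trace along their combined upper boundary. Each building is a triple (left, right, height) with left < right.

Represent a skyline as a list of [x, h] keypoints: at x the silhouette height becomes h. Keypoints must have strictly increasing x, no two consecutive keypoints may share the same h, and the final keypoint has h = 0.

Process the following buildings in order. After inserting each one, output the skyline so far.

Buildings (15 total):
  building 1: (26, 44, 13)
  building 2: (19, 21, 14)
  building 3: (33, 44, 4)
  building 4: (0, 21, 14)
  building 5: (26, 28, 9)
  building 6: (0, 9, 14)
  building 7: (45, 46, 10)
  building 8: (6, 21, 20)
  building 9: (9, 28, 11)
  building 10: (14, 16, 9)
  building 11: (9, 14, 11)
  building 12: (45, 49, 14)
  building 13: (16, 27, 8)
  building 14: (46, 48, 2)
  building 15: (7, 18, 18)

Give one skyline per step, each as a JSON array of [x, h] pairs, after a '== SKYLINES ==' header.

== SKYLINES ==
[[26,13],[44,0]]
[[19,14],[21,0],[26,13],[44,0]]
[[19,14],[21,0],[26,13],[44,0]]
[[0,14],[21,0],[26,13],[44,0]]
[[0,14],[21,0],[26,13],[44,0]]
[[0,14],[21,0],[26,13],[44,0]]
[[0,14],[21,0],[26,13],[44,0],[45,10],[46,0]]
[[0,14],[6,20],[21,0],[26,13],[44,0],[45,10],[46,0]]
[[0,14],[6,20],[21,11],[26,13],[44,0],[45,10],[46,0]]
[[0,14],[6,20],[21,11],[26,13],[44,0],[45,10],[46,0]]
[[0,14],[6,20],[21,11],[26,13],[44,0],[45,10],[46,0]]
[[0,14],[6,20],[21,11],[26,13],[44,0],[45,14],[49,0]]
[[0,14],[6,20],[21,11],[26,13],[44,0],[45,14],[49,0]]
[[0,14],[6,20],[21,11],[26,13],[44,0],[45,14],[49,0]]
[[0,14],[6,20],[21,11],[26,13],[44,0],[45,14],[49,0]]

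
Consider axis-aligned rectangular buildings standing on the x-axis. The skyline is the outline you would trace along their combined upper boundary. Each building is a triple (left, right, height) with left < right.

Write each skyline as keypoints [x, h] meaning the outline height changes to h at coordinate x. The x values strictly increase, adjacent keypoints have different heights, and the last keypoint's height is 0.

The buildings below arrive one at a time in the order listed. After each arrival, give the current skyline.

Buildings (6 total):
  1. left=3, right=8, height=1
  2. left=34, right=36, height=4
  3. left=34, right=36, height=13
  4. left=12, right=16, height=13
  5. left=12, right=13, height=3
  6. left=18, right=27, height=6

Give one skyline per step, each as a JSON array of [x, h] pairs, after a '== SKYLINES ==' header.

== SKYLINES ==
[[3,1],[8,0]]
[[3,1],[8,0],[34,4],[36,0]]
[[3,1],[8,0],[34,13],[36,0]]
[[3,1],[8,0],[12,13],[16,0],[34,13],[36,0]]
[[3,1],[8,0],[12,13],[16,0],[34,13],[36,0]]
[[3,1],[8,0],[12,13],[16,0],[18,6],[27,0],[34,13],[36,0]]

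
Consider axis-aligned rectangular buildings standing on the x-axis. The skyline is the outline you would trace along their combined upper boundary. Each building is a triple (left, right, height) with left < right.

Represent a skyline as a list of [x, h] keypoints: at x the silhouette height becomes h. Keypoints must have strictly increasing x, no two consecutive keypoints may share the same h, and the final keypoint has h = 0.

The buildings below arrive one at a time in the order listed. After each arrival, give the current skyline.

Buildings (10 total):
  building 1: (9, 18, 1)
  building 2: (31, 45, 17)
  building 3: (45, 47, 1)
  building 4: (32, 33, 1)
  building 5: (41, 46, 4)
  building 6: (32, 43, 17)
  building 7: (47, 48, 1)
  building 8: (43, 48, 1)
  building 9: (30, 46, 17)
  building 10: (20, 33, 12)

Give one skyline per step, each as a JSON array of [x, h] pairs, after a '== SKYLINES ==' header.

== SKYLINES ==
[[9,1],[18,0]]
[[9,1],[18,0],[31,17],[45,0]]
[[9,1],[18,0],[31,17],[45,1],[47,0]]
[[9,1],[18,0],[31,17],[45,1],[47,0]]
[[9,1],[18,0],[31,17],[45,4],[46,1],[47,0]]
[[9,1],[18,0],[31,17],[45,4],[46,1],[47,0]]
[[9,1],[18,0],[31,17],[45,4],[46,1],[48,0]]
[[9,1],[18,0],[31,17],[45,4],[46,1],[48,0]]
[[9,1],[18,0],[30,17],[46,1],[48,0]]
[[9,1],[18,0],[20,12],[30,17],[46,1],[48,0]]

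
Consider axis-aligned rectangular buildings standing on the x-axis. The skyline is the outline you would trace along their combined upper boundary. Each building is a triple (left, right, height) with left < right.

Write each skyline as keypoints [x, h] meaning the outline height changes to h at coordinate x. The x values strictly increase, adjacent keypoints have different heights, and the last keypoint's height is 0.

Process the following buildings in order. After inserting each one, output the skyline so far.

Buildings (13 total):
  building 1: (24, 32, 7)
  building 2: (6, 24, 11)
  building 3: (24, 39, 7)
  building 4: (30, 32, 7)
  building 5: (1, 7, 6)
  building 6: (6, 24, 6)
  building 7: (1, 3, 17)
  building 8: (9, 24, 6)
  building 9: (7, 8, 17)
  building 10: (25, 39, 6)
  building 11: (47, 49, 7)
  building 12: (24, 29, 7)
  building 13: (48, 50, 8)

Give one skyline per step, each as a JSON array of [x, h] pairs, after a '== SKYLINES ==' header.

== SKYLINES ==
[[24,7],[32,0]]
[[6,11],[24,7],[32,0]]
[[6,11],[24,7],[39,0]]
[[6,11],[24,7],[39,0]]
[[1,6],[6,11],[24,7],[39,0]]
[[1,6],[6,11],[24,7],[39,0]]
[[1,17],[3,6],[6,11],[24,7],[39,0]]
[[1,17],[3,6],[6,11],[24,7],[39,0]]
[[1,17],[3,6],[6,11],[7,17],[8,11],[24,7],[39,0]]
[[1,17],[3,6],[6,11],[7,17],[8,11],[24,7],[39,0]]
[[1,17],[3,6],[6,11],[7,17],[8,11],[24,7],[39,0],[47,7],[49,0]]
[[1,17],[3,6],[6,11],[7,17],[8,11],[24,7],[39,0],[47,7],[49,0]]
[[1,17],[3,6],[6,11],[7,17],[8,11],[24,7],[39,0],[47,7],[48,8],[50,0]]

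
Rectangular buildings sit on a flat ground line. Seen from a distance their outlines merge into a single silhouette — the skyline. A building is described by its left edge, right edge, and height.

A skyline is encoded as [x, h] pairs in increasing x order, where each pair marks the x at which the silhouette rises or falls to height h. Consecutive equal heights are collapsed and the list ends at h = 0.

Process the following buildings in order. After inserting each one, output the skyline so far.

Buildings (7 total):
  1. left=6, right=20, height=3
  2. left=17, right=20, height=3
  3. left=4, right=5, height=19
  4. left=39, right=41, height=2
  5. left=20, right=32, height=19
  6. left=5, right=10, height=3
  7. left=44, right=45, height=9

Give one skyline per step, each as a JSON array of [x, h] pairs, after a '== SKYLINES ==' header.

== SKYLINES ==
[[6,3],[20,0]]
[[6,3],[20,0]]
[[4,19],[5,0],[6,3],[20,0]]
[[4,19],[5,0],[6,3],[20,0],[39,2],[41,0]]
[[4,19],[5,0],[6,3],[20,19],[32,0],[39,2],[41,0]]
[[4,19],[5,3],[20,19],[32,0],[39,2],[41,0]]
[[4,19],[5,3],[20,19],[32,0],[39,2],[41,0],[44,9],[45,0]]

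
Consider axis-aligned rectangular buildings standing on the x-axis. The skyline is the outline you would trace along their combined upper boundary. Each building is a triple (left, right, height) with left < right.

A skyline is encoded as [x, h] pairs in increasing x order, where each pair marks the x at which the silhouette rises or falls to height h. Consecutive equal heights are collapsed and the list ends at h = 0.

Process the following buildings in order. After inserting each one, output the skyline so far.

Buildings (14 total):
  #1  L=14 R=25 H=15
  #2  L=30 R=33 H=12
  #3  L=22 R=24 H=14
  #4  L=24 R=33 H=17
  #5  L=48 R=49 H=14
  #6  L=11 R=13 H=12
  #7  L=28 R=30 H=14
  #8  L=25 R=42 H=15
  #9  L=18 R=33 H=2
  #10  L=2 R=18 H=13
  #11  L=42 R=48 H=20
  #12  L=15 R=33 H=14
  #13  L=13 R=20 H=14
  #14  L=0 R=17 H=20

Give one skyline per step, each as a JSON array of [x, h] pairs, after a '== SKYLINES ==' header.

== SKYLINES ==
[[14,15],[25,0]]
[[14,15],[25,0],[30,12],[33,0]]
[[14,15],[25,0],[30,12],[33,0]]
[[14,15],[24,17],[33,0]]
[[14,15],[24,17],[33,0],[48,14],[49,0]]
[[11,12],[13,0],[14,15],[24,17],[33,0],[48,14],[49,0]]
[[11,12],[13,0],[14,15],[24,17],[33,0],[48,14],[49,0]]
[[11,12],[13,0],[14,15],[24,17],[33,15],[42,0],[48,14],[49,0]]
[[11,12],[13,0],[14,15],[24,17],[33,15],[42,0],[48,14],[49,0]]
[[2,13],[14,15],[24,17],[33,15],[42,0],[48,14],[49,0]]
[[2,13],[14,15],[24,17],[33,15],[42,20],[48,14],[49,0]]
[[2,13],[14,15],[24,17],[33,15],[42,20],[48,14],[49,0]]
[[2,13],[13,14],[14,15],[24,17],[33,15],[42,20],[48,14],[49,0]]
[[0,20],[17,15],[24,17],[33,15],[42,20],[48,14],[49,0]]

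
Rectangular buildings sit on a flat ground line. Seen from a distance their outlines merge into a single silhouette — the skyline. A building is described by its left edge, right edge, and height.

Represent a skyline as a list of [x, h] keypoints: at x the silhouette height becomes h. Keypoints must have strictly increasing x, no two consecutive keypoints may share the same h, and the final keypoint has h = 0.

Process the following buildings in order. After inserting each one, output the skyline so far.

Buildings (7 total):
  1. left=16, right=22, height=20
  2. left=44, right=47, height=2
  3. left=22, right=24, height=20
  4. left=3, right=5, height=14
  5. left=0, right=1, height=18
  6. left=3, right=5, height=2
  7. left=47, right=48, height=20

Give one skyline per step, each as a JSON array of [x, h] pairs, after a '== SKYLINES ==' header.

== SKYLINES ==
[[16,20],[22,0]]
[[16,20],[22,0],[44,2],[47,0]]
[[16,20],[24,0],[44,2],[47,0]]
[[3,14],[5,0],[16,20],[24,0],[44,2],[47,0]]
[[0,18],[1,0],[3,14],[5,0],[16,20],[24,0],[44,2],[47,0]]
[[0,18],[1,0],[3,14],[5,0],[16,20],[24,0],[44,2],[47,0]]
[[0,18],[1,0],[3,14],[5,0],[16,20],[24,0],[44,2],[47,20],[48,0]]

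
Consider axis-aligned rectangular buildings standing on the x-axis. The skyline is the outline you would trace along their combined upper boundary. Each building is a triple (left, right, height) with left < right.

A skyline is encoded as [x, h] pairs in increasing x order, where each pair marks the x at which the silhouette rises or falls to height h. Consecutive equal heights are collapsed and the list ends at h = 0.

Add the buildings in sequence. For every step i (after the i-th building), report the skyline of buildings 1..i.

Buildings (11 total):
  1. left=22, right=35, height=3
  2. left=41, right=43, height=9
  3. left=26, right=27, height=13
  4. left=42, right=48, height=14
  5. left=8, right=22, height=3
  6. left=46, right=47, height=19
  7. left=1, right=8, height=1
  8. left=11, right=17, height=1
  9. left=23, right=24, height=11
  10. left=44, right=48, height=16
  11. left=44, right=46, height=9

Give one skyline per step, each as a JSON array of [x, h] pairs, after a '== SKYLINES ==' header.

== SKYLINES ==
[[22,3],[35,0]]
[[22,3],[35,0],[41,9],[43,0]]
[[22,3],[26,13],[27,3],[35,0],[41,9],[43,0]]
[[22,3],[26,13],[27,3],[35,0],[41,9],[42,14],[48,0]]
[[8,3],[26,13],[27,3],[35,0],[41,9],[42,14],[48,0]]
[[8,3],[26,13],[27,3],[35,0],[41,9],[42,14],[46,19],[47,14],[48,0]]
[[1,1],[8,3],[26,13],[27,3],[35,0],[41,9],[42,14],[46,19],[47,14],[48,0]]
[[1,1],[8,3],[26,13],[27,3],[35,0],[41,9],[42,14],[46,19],[47,14],[48,0]]
[[1,1],[8,3],[23,11],[24,3],[26,13],[27,3],[35,0],[41,9],[42,14],[46,19],[47,14],[48,0]]
[[1,1],[8,3],[23,11],[24,3],[26,13],[27,3],[35,0],[41,9],[42,14],[44,16],[46,19],[47,16],[48,0]]
[[1,1],[8,3],[23,11],[24,3],[26,13],[27,3],[35,0],[41,9],[42,14],[44,16],[46,19],[47,16],[48,0]]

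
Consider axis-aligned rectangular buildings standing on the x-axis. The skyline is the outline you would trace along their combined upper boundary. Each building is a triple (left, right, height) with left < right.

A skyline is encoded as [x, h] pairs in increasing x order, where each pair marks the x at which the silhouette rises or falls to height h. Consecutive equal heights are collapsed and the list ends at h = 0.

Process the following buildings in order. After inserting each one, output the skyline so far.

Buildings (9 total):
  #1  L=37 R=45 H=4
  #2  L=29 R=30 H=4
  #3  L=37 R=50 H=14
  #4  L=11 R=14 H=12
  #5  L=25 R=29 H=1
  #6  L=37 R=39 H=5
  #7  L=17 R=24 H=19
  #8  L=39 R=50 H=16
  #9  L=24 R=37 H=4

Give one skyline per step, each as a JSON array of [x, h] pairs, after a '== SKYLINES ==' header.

== SKYLINES ==
[[37,4],[45,0]]
[[29,4],[30,0],[37,4],[45,0]]
[[29,4],[30,0],[37,14],[50,0]]
[[11,12],[14,0],[29,4],[30,0],[37,14],[50,0]]
[[11,12],[14,0],[25,1],[29,4],[30,0],[37,14],[50,0]]
[[11,12],[14,0],[25,1],[29,4],[30,0],[37,14],[50,0]]
[[11,12],[14,0],[17,19],[24,0],[25,1],[29,4],[30,0],[37,14],[50,0]]
[[11,12],[14,0],[17,19],[24,0],[25,1],[29,4],[30,0],[37,14],[39,16],[50,0]]
[[11,12],[14,0],[17,19],[24,4],[37,14],[39,16],[50,0]]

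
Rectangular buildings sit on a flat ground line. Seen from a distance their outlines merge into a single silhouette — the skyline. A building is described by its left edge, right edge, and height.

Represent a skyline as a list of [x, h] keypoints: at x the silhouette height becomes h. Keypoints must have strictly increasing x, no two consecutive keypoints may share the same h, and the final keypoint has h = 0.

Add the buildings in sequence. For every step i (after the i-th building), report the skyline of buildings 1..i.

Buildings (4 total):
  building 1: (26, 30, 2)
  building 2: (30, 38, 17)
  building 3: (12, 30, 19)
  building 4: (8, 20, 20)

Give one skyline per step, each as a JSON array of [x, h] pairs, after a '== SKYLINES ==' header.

== SKYLINES ==
[[26,2],[30,0]]
[[26,2],[30,17],[38,0]]
[[12,19],[30,17],[38,0]]
[[8,20],[20,19],[30,17],[38,0]]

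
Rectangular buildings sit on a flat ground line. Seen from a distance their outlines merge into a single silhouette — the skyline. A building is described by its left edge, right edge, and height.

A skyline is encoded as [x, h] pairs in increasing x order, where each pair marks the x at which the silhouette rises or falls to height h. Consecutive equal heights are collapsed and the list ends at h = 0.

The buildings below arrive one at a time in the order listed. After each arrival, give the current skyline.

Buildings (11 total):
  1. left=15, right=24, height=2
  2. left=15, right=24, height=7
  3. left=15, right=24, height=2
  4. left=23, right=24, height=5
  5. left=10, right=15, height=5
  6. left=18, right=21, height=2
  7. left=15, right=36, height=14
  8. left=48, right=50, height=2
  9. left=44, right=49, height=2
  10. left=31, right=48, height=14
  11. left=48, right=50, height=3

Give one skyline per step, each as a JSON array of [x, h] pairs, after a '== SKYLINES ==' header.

== SKYLINES ==
[[15,2],[24,0]]
[[15,7],[24,0]]
[[15,7],[24,0]]
[[15,7],[24,0]]
[[10,5],[15,7],[24,0]]
[[10,5],[15,7],[24,0]]
[[10,5],[15,14],[36,0]]
[[10,5],[15,14],[36,0],[48,2],[50,0]]
[[10,5],[15,14],[36,0],[44,2],[50,0]]
[[10,5],[15,14],[48,2],[50,0]]
[[10,5],[15,14],[48,3],[50,0]]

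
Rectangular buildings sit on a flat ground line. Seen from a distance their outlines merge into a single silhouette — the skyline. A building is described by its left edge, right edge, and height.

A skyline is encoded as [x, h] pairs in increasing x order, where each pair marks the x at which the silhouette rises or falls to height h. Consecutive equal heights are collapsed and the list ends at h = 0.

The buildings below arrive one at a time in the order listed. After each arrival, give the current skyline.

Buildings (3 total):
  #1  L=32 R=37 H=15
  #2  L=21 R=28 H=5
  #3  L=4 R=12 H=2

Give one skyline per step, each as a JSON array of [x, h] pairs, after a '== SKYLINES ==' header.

== SKYLINES ==
[[32,15],[37,0]]
[[21,5],[28,0],[32,15],[37,0]]
[[4,2],[12,0],[21,5],[28,0],[32,15],[37,0]]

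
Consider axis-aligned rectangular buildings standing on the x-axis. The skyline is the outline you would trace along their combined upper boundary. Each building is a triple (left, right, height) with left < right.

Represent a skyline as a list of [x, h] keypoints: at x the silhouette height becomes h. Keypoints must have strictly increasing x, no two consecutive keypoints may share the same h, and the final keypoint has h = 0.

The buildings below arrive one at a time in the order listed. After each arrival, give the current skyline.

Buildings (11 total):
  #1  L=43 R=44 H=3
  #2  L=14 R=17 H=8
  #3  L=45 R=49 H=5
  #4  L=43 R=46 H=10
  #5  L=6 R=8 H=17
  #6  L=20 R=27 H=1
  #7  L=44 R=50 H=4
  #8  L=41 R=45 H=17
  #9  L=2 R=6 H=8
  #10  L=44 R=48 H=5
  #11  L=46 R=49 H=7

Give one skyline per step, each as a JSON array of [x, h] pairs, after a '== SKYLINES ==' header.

== SKYLINES ==
[[43,3],[44,0]]
[[14,8],[17,0],[43,3],[44,0]]
[[14,8],[17,0],[43,3],[44,0],[45,5],[49,0]]
[[14,8],[17,0],[43,10],[46,5],[49,0]]
[[6,17],[8,0],[14,8],[17,0],[43,10],[46,5],[49,0]]
[[6,17],[8,0],[14,8],[17,0],[20,1],[27,0],[43,10],[46,5],[49,0]]
[[6,17],[8,0],[14,8],[17,0],[20,1],[27,0],[43,10],[46,5],[49,4],[50,0]]
[[6,17],[8,0],[14,8],[17,0],[20,1],[27,0],[41,17],[45,10],[46,5],[49,4],[50,0]]
[[2,8],[6,17],[8,0],[14,8],[17,0],[20,1],[27,0],[41,17],[45,10],[46,5],[49,4],[50,0]]
[[2,8],[6,17],[8,0],[14,8],[17,0],[20,1],[27,0],[41,17],[45,10],[46,5],[49,4],[50,0]]
[[2,8],[6,17],[8,0],[14,8],[17,0],[20,1],[27,0],[41,17],[45,10],[46,7],[49,4],[50,0]]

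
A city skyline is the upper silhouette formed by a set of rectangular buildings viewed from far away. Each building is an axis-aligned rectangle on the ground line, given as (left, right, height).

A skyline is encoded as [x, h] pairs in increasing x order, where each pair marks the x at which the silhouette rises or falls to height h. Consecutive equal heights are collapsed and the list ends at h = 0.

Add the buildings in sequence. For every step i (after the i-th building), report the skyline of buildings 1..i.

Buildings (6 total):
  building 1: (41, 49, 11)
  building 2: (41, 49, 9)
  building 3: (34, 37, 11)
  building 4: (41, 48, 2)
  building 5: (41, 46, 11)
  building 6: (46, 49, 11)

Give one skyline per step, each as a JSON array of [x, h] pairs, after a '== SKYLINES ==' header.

== SKYLINES ==
[[41,11],[49,0]]
[[41,11],[49,0]]
[[34,11],[37,0],[41,11],[49,0]]
[[34,11],[37,0],[41,11],[49,0]]
[[34,11],[37,0],[41,11],[49,0]]
[[34,11],[37,0],[41,11],[49,0]]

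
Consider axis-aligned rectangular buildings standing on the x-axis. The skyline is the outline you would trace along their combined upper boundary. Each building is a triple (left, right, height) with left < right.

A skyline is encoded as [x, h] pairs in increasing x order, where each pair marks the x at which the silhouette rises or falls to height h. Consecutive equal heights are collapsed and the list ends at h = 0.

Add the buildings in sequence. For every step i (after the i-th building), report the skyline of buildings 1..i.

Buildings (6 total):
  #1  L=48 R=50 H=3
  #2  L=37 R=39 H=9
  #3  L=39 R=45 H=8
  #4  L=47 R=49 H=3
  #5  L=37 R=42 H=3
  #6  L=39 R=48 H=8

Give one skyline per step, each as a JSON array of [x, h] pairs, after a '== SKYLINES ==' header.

== SKYLINES ==
[[48,3],[50,0]]
[[37,9],[39,0],[48,3],[50,0]]
[[37,9],[39,8],[45,0],[48,3],[50,0]]
[[37,9],[39,8],[45,0],[47,3],[50,0]]
[[37,9],[39,8],[45,0],[47,3],[50,0]]
[[37,9],[39,8],[48,3],[50,0]]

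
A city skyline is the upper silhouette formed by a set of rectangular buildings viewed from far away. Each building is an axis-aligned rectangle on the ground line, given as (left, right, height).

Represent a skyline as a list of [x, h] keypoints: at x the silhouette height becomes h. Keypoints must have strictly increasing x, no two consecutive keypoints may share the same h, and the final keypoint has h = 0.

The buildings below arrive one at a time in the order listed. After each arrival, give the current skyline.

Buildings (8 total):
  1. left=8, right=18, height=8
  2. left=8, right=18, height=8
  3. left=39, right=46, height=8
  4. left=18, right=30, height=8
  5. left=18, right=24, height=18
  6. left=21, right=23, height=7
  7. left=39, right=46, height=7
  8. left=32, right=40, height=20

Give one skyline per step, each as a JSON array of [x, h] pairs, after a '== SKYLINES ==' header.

== SKYLINES ==
[[8,8],[18,0]]
[[8,8],[18,0]]
[[8,8],[18,0],[39,8],[46,0]]
[[8,8],[30,0],[39,8],[46,0]]
[[8,8],[18,18],[24,8],[30,0],[39,8],[46,0]]
[[8,8],[18,18],[24,8],[30,0],[39,8],[46,0]]
[[8,8],[18,18],[24,8],[30,0],[39,8],[46,0]]
[[8,8],[18,18],[24,8],[30,0],[32,20],[40,8],[46,0]]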